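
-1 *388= -388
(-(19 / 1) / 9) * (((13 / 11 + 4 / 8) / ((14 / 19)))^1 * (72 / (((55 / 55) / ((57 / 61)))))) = -1522698 / 4697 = -324.19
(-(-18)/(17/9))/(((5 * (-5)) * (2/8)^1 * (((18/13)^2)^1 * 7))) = -338/2975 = -0.11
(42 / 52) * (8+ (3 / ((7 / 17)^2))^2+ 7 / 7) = 1159947 / 4459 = 260.14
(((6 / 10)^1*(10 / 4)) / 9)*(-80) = -40 / 3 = -13.33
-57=-57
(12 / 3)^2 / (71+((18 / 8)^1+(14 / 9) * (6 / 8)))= 192 / 893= 0.22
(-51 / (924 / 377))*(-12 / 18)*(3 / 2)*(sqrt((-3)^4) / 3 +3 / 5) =74.91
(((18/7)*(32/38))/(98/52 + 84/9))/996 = 1872/9659125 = 0.00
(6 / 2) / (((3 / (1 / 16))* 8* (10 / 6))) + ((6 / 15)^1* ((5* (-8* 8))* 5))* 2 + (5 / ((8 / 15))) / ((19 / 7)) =-1276.54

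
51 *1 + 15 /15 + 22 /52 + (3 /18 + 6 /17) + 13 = 43720 /663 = 65.94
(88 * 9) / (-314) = -396 / 157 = -2.52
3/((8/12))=9/2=4.50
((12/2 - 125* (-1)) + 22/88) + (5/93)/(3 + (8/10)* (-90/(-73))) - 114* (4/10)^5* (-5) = 9275862671/67657500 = 137.10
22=22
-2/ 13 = -0.15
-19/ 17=-1.12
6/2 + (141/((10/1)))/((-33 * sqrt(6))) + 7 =10 - 47 * sqrt(6)/660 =9.83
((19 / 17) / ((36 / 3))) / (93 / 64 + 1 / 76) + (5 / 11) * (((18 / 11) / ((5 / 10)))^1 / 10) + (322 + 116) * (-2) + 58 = -8998030784 / 11002893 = -817.79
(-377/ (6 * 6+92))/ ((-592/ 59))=22243/ 75776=0.29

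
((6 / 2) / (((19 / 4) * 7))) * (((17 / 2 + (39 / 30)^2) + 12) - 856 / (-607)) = 4297599 / 2018275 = 2.13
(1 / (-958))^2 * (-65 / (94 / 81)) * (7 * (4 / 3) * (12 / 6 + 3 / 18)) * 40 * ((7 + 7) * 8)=-59623200 / 10783727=-5.53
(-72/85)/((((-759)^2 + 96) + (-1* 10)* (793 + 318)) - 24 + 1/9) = -162/108064495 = -0.00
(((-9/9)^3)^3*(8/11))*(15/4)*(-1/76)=15/418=0.04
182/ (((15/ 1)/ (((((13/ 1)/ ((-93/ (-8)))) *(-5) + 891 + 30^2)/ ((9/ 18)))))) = 43325.92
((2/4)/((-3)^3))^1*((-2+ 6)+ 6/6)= -5/54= -0.09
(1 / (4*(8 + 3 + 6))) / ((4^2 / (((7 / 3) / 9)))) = 7 / 29376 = 0.00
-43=-43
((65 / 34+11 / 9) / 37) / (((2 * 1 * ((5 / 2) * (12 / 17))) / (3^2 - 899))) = -85351 / 3996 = -21.36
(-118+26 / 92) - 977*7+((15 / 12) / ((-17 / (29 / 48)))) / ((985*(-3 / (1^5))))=-308652519941 / 44367552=-6956.72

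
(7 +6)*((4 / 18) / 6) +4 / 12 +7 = 211 / 27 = 7.81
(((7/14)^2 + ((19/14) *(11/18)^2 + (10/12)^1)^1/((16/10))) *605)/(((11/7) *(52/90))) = 10853425/14976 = 724.72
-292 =-292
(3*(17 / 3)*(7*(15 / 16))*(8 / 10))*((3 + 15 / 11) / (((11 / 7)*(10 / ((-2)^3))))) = -119952 / 605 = -198.27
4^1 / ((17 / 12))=48 / 17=2.82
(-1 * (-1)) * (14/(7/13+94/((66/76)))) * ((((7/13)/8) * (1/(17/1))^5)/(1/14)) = 11319/132520933238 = 0.00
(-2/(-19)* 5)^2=100/361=0.28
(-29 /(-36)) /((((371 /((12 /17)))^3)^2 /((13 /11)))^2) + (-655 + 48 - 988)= -764574887739368571115769713194582652351859023355699 /479357296388318853364118942441744610386010678121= -1595.00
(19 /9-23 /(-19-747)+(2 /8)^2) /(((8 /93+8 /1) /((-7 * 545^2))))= -7833468542375 /13824768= -566625.68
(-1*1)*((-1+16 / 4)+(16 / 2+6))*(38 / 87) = -7.43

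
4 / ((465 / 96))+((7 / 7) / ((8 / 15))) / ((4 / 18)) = 22973 / 2480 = 9.26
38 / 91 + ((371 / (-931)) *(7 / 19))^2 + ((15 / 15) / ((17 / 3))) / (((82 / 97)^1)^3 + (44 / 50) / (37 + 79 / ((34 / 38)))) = 167640123727241628 / 230309826251035349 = 0.73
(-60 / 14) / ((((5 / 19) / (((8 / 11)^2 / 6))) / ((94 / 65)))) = -114304 / 55055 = -2.08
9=9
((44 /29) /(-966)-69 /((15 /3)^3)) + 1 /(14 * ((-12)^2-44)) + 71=986753141 /14007000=70.45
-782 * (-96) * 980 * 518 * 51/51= 38109550080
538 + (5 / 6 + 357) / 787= 2542583 / 4722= 538.45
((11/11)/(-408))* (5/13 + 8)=-109/5304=-0.02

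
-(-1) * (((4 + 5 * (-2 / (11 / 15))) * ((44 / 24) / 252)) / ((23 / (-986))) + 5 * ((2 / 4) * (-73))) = -179.49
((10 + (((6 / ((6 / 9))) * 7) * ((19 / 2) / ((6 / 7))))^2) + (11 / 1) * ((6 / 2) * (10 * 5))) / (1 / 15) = 117411135 / 16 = 7338195.94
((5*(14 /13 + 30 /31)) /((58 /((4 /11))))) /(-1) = -8240 /128557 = -0.06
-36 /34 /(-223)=18 /3791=0.00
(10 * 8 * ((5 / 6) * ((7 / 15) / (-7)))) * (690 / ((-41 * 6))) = 4600 / 369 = 12.47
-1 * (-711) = 711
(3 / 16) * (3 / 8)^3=81 / 8192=0.01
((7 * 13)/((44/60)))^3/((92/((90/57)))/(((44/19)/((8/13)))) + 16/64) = 1983775657500/16334153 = 121449.56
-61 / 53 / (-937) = 61 / 49661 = 0.00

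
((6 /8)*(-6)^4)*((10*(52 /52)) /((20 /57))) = 27702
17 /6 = 2.83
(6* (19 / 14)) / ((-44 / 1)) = -57 / 308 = -0.19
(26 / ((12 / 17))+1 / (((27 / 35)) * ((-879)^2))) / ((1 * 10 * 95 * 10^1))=1536783019 / 396364833000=0.00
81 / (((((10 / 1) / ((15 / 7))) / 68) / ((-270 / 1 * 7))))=-2230740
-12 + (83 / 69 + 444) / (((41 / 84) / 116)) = 99763996 / 943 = 105794.27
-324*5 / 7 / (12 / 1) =-19.29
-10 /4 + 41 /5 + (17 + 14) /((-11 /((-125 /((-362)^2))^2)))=5383585713061 /944489146480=5.70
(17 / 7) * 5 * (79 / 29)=6715 / 203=33.08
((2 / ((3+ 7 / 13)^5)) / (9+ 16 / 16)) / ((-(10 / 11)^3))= -494190983 / 1029814880000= -0.00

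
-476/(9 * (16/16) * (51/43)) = -1204/27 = -44.59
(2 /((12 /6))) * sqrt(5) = sqrt(5) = 2.24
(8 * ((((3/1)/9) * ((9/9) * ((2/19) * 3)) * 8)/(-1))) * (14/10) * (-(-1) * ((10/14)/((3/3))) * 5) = -640/19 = -33.68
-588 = -588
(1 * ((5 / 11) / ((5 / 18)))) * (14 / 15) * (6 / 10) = 252 / 275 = 0.92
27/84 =0.32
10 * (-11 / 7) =-15.71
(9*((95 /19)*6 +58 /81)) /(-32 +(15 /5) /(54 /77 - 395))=-75538168 /8746047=-8.64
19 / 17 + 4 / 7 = 201 / 119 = 1.69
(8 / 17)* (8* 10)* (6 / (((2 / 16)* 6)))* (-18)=-92160 / 17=-5421.18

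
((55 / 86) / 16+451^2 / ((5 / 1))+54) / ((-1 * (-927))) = 280251571 / 6377760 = 43.94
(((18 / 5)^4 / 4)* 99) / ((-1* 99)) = -26244 / 625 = -41.99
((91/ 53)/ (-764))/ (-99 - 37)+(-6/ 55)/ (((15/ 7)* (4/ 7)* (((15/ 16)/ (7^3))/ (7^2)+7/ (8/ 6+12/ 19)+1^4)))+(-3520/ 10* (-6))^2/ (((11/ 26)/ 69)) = 675844502914112408985111/ 929028857970400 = 727474175.98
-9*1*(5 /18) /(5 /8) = -4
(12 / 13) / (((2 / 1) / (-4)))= -24 / 13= -1.85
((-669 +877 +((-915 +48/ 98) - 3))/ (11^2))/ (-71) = 34766/ 420959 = 0.08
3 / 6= 1 / 2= 0.50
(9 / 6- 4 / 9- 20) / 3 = -341 / 54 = -6.31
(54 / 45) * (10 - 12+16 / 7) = 12 / 35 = 0.34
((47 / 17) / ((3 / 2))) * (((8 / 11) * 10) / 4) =3.35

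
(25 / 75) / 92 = 1 / 276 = 0.00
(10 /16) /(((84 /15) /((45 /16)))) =1125 /3584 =0.31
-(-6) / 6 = 1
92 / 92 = 1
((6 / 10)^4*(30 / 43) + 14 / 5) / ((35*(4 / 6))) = 23304 / 188125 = 0.12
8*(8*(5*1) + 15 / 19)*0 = 0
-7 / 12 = -0.58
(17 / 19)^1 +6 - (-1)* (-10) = -59 / 19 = -3.11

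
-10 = -10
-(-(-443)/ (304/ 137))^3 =-223549076519371/ 28094464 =-7957050.77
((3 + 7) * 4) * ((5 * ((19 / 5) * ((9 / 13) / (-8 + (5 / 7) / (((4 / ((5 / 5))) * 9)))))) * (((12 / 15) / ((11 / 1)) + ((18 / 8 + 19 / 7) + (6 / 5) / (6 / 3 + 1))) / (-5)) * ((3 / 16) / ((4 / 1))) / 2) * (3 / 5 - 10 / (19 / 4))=-2034639 / 804400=-2.53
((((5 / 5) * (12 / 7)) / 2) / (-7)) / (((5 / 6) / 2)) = -72 / 245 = -0.29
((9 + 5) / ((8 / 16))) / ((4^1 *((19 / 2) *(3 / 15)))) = 70 / 19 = 3.68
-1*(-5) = 5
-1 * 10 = -10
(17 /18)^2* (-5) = -1445 /324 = -4.46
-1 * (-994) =994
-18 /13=-1.38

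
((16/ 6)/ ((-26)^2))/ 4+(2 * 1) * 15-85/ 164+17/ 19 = 47990629/ 1579812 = 30.38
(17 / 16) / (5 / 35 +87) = 119 / 9760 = 0.01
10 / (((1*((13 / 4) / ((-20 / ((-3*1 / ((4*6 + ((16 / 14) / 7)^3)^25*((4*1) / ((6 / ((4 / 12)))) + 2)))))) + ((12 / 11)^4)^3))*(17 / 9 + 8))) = 9392643527527651672118799449054509121161540572825266108063673057314489583342605380023923750144566499203291578435566346578255551684005438792335303493187661898388717148410216448000 / 26387489168738172029722580465705662029030391390943425722720064396050279528712843994025821317329995599398429586504069918883113611796573660143677594175271252322206985681647098718959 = 0.36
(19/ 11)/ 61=19/ 671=0.03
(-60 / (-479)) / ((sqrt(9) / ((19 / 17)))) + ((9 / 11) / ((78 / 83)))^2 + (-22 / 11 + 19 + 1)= 12525123527 / 666064828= 18.80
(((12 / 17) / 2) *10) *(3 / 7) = 180 / 119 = 1.51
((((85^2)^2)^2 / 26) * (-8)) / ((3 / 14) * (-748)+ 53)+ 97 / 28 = 2136325716307197011 / 273364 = 7814948992212.57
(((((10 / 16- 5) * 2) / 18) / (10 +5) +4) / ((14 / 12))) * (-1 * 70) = -4285 / 18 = -238.06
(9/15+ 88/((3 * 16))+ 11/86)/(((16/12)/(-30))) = -2478/43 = -57.63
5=5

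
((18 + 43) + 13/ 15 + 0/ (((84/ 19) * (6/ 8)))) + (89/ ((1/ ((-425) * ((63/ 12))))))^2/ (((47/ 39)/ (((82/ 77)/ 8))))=2161912695265039/ 496320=4355884701.94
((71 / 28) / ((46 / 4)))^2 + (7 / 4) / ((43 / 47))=2186193 / 1114603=1.96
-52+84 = 32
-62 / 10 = -31 / 5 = -6.20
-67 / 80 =-0.84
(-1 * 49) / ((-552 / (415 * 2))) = 73.68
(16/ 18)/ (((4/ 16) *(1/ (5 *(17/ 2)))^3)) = 2456500/ 9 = 272944.44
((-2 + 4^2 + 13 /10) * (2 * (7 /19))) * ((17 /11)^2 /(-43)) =-309519 /494285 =-0.63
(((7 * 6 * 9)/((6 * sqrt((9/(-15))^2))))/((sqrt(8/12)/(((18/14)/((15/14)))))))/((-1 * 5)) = -63 * sqrt(6)/5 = -30.86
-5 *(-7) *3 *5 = 525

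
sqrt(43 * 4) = 2 * sqrt(43) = 13.11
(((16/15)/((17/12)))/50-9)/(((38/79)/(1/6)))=-1508347/484500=-3.11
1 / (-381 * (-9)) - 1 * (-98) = 336043 / 3429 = 98.00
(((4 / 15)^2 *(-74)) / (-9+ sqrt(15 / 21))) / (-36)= -1036 / 63225-148 *sqrt(35) / 569025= -0.02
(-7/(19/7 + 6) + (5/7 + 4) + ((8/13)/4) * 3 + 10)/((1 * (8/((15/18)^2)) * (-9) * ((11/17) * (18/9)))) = -5651225/52756704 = -0.11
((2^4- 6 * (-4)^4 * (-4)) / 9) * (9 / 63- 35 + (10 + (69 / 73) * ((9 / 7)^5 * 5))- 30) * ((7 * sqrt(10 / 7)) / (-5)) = 2753398384 * sqrt(70) / 525819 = 43810.86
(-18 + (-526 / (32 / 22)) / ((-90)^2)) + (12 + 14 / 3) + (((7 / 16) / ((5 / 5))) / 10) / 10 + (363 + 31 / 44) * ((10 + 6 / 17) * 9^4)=24704865.21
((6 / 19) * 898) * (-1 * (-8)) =43104 / 19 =2268.63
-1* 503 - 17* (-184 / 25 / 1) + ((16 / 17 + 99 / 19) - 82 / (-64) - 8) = -97790717 / 258400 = -378.45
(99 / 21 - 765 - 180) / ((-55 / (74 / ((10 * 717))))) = 81178 / 460075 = 0.18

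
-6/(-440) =3/220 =0.01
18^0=1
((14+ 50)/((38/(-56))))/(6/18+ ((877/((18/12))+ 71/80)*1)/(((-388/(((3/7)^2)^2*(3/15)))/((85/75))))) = -10016434176000/34174755707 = -293.09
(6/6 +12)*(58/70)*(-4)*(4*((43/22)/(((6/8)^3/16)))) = -132800512/10395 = -12775.42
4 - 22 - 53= -71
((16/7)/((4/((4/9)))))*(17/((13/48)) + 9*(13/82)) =182488/11193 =16.30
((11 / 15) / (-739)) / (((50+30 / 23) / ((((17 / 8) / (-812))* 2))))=4301 / 42484814400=0.00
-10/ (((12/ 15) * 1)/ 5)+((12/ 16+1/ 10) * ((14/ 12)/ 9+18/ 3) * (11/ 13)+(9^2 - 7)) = 223357/ 14040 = 15.91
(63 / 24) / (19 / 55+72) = 1155 / 31832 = 0.04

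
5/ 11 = 0.45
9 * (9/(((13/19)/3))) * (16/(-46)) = -36936/299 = -123.53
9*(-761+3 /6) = -13689 /2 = -6844.50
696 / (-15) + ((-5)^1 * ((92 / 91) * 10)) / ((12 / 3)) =-26862 / 455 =-59.04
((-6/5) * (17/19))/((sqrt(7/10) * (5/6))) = -612 * sqrt(70)/3325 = -1.54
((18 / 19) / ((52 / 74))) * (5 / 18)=185 / 494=0.37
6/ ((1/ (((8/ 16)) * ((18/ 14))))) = 27/ 7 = 3.86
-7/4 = -1.75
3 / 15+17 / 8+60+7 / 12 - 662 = -71891 / 120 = -599.09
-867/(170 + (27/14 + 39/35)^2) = -4248300/878369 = -4.84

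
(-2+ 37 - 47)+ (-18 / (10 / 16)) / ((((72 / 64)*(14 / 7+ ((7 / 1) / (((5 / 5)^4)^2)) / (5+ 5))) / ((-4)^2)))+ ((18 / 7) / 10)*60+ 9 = -26323 / 189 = -139.28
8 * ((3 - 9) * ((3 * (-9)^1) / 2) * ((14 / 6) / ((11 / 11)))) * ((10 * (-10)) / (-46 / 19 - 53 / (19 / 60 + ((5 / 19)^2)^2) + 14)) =45131670045 / 45756269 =986.35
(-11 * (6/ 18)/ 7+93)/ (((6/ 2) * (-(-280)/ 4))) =971/ 2205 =0.44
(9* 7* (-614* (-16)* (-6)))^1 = -3713472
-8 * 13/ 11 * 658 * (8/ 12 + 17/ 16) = -354991/ 33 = -10757.30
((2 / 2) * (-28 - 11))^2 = 1521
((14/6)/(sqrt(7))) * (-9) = -3 * sqrt(7) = -7.94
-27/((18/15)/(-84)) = 1890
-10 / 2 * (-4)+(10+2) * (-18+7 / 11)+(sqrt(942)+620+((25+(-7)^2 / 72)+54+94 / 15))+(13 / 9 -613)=-124043 / 1320+sqrt(942)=-63.28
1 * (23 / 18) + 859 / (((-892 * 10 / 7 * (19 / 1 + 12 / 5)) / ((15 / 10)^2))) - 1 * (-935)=936.21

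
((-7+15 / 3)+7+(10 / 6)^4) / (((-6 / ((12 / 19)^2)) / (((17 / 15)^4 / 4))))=-34410652 / 98688375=-0.35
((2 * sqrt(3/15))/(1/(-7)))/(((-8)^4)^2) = -7 * sqrt(5)/41943040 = -0.00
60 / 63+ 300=6320 / 21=300.95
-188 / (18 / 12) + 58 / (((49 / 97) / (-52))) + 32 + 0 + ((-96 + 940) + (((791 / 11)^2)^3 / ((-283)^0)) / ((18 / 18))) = 36006111276843419639 / 260419467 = 138261980533.29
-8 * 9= -72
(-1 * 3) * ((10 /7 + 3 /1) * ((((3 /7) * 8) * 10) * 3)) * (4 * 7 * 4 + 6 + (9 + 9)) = -9106560 /49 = -185848.16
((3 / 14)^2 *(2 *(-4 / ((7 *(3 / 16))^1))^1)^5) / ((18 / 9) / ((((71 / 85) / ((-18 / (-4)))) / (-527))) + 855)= 304942678016 / 3807301054725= 0.08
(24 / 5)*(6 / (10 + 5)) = 48 / 25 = 1.92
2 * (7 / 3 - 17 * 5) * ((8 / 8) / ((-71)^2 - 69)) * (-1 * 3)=0.10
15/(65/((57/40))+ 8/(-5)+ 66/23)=98325/307322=0.32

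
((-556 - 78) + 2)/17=-632/17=-37.18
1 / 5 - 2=-9 / 5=-1.80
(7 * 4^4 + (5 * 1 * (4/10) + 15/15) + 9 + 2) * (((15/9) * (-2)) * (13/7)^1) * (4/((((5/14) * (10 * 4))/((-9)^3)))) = 11410308/5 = 2282061.60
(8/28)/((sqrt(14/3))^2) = 3/49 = 0.06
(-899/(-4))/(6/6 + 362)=899/1452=0.62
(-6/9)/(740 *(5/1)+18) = -1/5577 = -0.00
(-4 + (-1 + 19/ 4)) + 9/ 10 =13/ 20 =0.65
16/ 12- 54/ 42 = 1/ 21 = 0.05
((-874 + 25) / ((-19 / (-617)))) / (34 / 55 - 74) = 28810815 / 76684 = 375.71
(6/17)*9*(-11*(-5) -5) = 2700/17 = 158.82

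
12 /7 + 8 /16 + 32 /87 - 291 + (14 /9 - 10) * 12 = -158239 /406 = -389.75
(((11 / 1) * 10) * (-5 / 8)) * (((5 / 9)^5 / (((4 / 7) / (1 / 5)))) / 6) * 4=-1203125 / 1417176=-0.85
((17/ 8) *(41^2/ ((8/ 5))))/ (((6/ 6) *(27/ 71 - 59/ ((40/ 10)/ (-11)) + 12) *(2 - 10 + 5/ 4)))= -2028967/ 1071252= -1.89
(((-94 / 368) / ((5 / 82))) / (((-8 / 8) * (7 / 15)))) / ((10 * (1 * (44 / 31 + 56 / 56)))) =0.37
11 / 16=0.69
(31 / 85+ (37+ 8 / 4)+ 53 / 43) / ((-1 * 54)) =-0.75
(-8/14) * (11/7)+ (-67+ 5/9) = -29698/441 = -67.34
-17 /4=-4.25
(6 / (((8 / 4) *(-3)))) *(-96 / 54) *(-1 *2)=-32 / 9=-3.56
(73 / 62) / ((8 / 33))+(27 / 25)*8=167361 / 12400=13.50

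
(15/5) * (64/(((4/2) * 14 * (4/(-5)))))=-60/7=-8.57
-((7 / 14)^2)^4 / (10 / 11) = -11 / 2560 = -0.00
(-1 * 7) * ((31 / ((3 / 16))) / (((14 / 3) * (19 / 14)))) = -3472 / 19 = -182.74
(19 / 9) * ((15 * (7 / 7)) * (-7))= -665 / 3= -221.67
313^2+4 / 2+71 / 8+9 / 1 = 783911 / 8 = 97988.88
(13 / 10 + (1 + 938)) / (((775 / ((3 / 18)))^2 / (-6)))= -9403 / 36037500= -0.00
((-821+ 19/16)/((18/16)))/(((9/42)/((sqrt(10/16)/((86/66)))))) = -1010009 * sqrt(10)/1548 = -2063.26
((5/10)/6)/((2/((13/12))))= 13/288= 0.05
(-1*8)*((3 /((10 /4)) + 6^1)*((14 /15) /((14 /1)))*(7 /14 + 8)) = -816 /25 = -32.64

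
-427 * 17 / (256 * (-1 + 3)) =-7259 / 512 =-14.18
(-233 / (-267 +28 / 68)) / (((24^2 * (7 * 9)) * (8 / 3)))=3961 / 438552576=0.00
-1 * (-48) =48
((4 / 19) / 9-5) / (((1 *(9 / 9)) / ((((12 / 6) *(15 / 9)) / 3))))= -8510 / 1539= -5.53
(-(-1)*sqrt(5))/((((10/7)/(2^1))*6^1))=7*sqrt(5)/30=0.52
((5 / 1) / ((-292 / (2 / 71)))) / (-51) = 5 / 528666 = 0.00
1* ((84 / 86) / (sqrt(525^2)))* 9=18 / 1075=0.02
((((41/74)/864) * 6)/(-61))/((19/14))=-287/6175152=-0.00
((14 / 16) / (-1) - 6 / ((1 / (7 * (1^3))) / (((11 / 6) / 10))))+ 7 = -1.58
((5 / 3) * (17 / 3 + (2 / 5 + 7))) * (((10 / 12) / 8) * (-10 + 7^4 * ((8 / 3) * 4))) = 9408245 / 162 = 58075.59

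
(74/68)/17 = 37/578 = 0.06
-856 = -856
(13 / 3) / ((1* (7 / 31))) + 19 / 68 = 27803 / 1428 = 19.47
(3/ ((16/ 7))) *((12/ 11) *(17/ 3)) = 357/ 44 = 8.11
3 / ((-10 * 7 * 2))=-3 / 140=-0.02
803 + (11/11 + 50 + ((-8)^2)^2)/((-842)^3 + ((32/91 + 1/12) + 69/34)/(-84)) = 747485309601922639/930865897968437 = 803.00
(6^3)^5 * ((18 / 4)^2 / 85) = 9521245937664 / 85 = 112014658090.16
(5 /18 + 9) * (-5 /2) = -835 /36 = -23.19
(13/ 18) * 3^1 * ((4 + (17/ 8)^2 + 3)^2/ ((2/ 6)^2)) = 21183591/ 8192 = 2585.89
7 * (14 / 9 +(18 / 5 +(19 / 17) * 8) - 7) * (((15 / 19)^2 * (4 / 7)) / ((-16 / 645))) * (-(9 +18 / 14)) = 315153450 / 42959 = 7336.14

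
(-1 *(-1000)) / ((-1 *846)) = -1.18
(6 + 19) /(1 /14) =350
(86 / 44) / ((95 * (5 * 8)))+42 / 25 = 140491 / 83600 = 1.68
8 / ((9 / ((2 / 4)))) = 4 / 9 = 0.44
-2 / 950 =-0.00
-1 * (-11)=11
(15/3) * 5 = 25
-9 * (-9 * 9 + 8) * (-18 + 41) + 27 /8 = 120915 /8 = 15114.38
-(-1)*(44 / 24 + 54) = 335 / 6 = 55.83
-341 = -341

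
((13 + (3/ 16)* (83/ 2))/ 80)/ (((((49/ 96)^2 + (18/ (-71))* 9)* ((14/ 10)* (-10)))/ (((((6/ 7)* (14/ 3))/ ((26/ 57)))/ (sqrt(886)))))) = 692037* sqrt(886)/ 7616398439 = 0.00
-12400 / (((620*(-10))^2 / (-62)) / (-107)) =-107 / 50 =-2.14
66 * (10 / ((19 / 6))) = 3960 / 19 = 208.42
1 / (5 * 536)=1 / 2680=0.00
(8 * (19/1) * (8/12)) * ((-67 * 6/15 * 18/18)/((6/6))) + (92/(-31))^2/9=-117399568/43245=-2714.75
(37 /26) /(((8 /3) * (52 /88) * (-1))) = -1221 /1352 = -0.90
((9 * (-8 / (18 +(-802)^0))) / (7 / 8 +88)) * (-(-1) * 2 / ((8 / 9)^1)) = -144 / 1501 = -0.10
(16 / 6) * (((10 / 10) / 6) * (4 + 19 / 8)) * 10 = 85 / 3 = 28.33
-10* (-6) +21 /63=181 /3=60.33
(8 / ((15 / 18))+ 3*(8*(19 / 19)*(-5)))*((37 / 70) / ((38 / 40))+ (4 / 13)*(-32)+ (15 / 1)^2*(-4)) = 867833424 / 8645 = 100385.59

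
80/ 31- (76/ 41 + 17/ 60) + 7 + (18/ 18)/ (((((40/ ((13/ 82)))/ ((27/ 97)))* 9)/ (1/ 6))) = 440499937/ 59177760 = 7.44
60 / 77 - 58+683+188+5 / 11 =62696 / 77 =814.23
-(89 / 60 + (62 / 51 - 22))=19687 / 1020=19.30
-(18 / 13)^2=-324 / 169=-1.92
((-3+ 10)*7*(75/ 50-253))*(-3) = 73941/ 2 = 36970.50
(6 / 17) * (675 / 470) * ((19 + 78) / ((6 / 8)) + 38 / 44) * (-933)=-1082331315 / 17578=-61573.06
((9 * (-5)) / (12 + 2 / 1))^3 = -91125 / 2744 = -33.21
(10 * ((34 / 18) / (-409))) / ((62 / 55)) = -4675 / 114111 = -0.04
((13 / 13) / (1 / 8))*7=56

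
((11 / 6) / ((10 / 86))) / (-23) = -473 / 690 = -0.69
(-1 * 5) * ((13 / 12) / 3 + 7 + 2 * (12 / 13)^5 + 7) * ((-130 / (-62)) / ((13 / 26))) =-329.22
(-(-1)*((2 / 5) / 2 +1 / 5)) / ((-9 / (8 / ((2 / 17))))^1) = -136 / 45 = -3.02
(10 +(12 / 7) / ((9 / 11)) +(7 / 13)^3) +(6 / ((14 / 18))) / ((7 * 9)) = 3996233 / 322959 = 12.37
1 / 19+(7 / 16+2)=757 / 304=2.49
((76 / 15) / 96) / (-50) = -19 / 18000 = -0.00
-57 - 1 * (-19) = -38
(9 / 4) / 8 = 9 / 32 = 0.28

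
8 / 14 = 4 / 7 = 0.57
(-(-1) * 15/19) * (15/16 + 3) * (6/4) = 2835/608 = 4.66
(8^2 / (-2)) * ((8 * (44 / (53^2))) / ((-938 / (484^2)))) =1319329792 / 1317421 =1001.45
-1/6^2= -1/36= -0.03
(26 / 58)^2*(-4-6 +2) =-1352 / 841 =-1.61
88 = 88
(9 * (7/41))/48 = 21/656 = 0.03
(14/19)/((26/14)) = 98/247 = 0.40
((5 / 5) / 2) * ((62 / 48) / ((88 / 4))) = 31 / 1056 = 0.03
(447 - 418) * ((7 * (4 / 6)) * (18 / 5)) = 2436 / 5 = 487.20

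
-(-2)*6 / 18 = 2 / 3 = 0.67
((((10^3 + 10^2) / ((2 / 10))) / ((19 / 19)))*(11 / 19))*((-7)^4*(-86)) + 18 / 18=-12492402981 / 19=-657494893.74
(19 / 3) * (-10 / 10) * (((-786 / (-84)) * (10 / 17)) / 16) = -12445 / 5712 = -2.18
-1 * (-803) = 803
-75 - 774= -849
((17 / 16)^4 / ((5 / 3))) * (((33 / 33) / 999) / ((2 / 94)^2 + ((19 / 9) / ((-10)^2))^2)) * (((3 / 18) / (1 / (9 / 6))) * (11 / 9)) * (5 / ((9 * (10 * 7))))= 253684597375 / 122780503867392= 0.00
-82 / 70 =-41 / 35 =-1.17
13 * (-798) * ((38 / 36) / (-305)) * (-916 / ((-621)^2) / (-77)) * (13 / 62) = 0.00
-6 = -6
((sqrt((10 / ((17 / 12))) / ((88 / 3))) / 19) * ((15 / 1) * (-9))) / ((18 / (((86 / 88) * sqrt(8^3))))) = -3870 * sqrt(1870) / 39083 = -4.28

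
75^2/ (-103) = -5625/ 103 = -54.61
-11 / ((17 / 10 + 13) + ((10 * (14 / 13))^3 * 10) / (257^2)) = -15962061830 / 21605518991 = -0.74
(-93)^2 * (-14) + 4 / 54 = -3269320 / 27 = -121085.93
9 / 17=0.53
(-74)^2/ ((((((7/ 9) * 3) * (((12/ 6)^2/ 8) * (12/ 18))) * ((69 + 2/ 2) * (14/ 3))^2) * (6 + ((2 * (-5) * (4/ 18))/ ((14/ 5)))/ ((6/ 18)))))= 332667/ 18247600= 0.02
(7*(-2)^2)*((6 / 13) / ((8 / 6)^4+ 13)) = 1944 / 2431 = 0.80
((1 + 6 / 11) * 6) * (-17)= -1734 / 11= -157.64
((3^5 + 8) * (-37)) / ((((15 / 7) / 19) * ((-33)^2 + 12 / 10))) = -1235171 / 16353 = -75.53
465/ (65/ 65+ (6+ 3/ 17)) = 7905/ 122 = 64.80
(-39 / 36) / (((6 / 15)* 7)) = -65 / 168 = -0.39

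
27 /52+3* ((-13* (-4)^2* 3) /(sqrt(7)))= -707.03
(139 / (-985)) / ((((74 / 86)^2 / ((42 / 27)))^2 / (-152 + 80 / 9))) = 119966657003872 / 1345769418465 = 89.14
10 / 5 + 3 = 5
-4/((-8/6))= 3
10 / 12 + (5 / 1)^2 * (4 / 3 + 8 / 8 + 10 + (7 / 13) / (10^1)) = 12110 / 39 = 310.51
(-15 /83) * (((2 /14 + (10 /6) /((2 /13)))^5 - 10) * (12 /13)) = -26575.53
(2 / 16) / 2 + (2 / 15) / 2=31 / 240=0.13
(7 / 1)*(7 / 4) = 49 / 4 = 12.25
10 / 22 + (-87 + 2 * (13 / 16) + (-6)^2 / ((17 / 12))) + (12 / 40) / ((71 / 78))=-31428843 / 531080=-59.18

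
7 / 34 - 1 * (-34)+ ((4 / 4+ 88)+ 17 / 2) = 2239 / 17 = 131.71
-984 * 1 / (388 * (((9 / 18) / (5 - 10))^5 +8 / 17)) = -139400000 / 25866117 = -5.39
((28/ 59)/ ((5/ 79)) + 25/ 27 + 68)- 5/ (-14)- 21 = 6220181/ 111510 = 55.78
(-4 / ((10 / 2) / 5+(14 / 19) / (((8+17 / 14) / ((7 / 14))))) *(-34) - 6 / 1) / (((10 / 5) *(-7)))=-159021 / 17843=-8.91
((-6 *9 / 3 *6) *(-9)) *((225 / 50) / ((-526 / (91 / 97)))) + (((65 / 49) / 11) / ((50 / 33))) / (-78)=-195062171 / 25000780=-7.80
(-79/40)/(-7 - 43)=79/2000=0.04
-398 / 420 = -199 / 210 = -0.95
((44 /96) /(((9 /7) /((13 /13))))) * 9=77 /24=3.21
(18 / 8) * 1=9 / 4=2.25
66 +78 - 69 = 75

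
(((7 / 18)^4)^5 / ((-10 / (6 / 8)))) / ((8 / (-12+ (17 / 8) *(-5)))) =14442400199867772181 / 10878494904657986708853227520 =0.00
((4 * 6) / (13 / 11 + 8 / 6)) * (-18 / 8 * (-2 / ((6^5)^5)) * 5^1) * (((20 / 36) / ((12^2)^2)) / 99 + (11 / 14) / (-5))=-101616593 / 85629298238497387293179904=-0.00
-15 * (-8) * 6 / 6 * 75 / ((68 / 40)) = 90000 / 17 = 5294.12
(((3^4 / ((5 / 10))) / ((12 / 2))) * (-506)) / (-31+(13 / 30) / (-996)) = 408220560 / 926293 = 440.70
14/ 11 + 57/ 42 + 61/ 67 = 36529/ 10318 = 3.54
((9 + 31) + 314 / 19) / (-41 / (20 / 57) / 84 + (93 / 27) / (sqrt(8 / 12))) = 665794080 / 134300093 + 15661497600 * sqrt(6) / 2551701767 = 19.99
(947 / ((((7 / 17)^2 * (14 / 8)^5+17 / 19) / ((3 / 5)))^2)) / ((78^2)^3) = 467813559615488 / 4179379638714212128707225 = 0.00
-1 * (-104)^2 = -10816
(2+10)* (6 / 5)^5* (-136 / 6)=-2115072 / 3125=-676.82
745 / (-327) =-745 / 327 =-2.28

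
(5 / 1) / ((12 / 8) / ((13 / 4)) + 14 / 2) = 65 / 97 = 0.67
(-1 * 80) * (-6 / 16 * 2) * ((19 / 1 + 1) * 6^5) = 9331200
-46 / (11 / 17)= -782 / 11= -71.09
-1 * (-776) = 776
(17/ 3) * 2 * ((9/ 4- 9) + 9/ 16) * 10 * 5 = -14025/ 4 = -3506.25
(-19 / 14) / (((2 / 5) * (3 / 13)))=-1235 / 84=-14.70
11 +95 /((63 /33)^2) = 16346 /441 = 37.07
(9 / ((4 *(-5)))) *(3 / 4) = -27 / 80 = -0.34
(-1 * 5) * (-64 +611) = -2735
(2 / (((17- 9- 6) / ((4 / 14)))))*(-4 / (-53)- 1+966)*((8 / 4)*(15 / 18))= 73070 / 159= 459.56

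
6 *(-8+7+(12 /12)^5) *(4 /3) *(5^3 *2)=0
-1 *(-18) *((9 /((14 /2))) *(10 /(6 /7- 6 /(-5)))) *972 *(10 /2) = 546750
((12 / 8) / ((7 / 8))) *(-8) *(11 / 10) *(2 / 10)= -3.02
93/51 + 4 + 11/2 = 385/34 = 11.32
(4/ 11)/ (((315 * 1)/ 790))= 632/ 693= 0.91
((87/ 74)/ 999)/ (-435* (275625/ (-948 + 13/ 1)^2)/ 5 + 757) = 1014101/ 628675525836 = 0.00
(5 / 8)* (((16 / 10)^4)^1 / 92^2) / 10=16 / 330625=0.00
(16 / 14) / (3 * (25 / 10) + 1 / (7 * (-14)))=56 / 367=0.15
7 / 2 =3.50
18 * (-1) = -18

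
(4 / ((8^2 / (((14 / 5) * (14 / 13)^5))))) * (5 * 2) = 941192 / 371293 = 2.53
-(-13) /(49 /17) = 221 /49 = 4.51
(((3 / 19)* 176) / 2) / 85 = 264 / 1615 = 0.16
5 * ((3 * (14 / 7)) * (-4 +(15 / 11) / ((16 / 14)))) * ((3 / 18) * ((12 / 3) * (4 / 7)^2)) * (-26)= 256880 / 539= 476.59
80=80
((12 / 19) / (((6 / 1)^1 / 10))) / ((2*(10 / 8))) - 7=-125 / 19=-6.58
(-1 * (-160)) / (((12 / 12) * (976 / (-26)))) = -260 / 61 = -4.26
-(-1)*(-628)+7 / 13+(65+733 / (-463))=-3394985 / 6019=-564.04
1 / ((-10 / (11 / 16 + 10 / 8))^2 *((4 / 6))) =2883 / 51200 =0.06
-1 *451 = -451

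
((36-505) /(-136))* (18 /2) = 4221 /136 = 31.04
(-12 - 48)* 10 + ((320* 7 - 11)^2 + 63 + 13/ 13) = 4967905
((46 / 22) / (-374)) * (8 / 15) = -92 / 30855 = -0.00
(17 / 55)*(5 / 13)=0.12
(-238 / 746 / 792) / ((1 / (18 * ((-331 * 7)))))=275723 / 16412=16.80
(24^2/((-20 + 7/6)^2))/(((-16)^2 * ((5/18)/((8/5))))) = 11664/319225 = 0.04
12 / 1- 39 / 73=837 / 73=11.47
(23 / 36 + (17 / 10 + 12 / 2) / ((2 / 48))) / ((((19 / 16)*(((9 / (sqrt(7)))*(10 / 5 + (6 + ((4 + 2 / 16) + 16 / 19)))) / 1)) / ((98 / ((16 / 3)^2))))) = 1635571*sqrt(7) / 354780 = 12.20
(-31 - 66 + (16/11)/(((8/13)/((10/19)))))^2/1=400520169/43681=9169.21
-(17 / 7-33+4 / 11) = 30.21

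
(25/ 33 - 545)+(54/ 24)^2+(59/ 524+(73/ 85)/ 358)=-567307145303/ 1052391120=-539.06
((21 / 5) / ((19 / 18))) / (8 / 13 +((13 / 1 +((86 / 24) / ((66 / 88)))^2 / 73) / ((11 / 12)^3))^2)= 208761061806297 / 15705030036888700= 0.01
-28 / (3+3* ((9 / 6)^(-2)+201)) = -42 / 911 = -0.05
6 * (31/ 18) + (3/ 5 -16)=-76/ 15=-5.07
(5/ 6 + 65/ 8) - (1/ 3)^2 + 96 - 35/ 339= 852197/ 8136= 104.74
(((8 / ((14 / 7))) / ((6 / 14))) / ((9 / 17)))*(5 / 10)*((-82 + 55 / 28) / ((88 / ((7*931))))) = -52247.09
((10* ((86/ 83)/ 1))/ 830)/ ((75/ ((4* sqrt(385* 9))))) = 0.04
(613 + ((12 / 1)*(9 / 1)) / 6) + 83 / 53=33526 / 53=632.57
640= 640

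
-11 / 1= -11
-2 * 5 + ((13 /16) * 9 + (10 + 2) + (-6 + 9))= 197 /16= 12.31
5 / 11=0.45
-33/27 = -11/9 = -1.22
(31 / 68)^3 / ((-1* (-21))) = 0.00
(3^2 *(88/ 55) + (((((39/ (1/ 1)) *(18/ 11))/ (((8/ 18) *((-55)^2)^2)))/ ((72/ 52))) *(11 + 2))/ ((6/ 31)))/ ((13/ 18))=104366564667/ 5234157500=19.94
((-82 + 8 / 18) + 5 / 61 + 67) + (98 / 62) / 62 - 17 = -31.45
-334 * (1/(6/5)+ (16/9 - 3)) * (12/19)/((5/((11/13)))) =51436/3705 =13.88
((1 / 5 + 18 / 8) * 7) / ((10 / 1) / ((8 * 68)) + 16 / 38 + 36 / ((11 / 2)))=4874716 / 1985385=2.46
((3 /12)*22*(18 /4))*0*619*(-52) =0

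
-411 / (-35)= 411 / 35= 11.74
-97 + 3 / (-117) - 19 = -4525 / 39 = -116.03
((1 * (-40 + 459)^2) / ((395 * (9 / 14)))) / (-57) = -2457854 / 202635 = -12.13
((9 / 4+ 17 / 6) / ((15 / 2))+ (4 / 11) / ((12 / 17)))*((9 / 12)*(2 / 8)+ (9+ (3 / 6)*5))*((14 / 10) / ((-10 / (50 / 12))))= -140539 / 17280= -8.13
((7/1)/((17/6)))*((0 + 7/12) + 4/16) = 35/17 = 2.06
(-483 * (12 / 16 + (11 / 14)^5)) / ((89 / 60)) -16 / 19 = -11126651827 / 32480728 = -342.56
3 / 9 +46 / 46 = 4 / 3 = 1.33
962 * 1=962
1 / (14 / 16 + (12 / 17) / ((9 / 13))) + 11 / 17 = 15439 / 13141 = 1.17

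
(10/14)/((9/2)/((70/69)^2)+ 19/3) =21000/314747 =0.07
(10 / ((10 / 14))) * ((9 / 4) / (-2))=-63 / 4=-15.75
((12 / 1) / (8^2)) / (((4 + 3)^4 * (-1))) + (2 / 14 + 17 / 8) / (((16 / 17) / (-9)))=-6664857 / 307328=-21.69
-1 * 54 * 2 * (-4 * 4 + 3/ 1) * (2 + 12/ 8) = 4914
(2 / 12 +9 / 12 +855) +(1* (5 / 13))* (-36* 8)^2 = 5110163 / 156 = 32757.46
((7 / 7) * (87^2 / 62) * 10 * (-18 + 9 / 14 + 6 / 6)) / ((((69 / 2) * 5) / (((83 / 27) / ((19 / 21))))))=-15984887 / 40641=-393.32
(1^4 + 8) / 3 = 3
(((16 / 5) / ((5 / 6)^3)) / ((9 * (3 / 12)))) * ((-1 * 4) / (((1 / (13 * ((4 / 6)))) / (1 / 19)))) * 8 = -425984 / 11875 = -35.87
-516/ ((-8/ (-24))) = -1548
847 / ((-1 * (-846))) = 847 / 846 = 1.00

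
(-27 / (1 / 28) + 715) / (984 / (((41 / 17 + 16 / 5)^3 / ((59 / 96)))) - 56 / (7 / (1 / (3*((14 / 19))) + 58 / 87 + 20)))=124593970284 / 503026580687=0.25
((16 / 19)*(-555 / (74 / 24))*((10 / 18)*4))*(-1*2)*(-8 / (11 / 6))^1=-2939.71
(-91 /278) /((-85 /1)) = 91 /23630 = 0.00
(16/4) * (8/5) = 32/5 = 6.40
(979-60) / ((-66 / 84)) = -12866 / 11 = -1169.64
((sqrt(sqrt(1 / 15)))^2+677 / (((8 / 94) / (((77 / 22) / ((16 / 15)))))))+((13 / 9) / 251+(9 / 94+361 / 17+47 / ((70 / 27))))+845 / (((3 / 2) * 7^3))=26142.89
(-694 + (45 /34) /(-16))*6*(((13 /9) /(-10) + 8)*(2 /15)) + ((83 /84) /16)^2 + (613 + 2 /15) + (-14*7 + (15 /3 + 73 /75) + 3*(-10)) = -990531965797 /255897600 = -3870.81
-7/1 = -7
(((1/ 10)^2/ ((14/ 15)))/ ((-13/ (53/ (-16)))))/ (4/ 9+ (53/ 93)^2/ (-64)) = 152799/ 24590930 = 0.01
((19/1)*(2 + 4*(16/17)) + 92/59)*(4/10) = 222844/5015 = 44.44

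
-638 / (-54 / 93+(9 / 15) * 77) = -98890 / 7071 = -13.99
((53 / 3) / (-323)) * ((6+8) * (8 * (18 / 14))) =-2544 / 323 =-7.88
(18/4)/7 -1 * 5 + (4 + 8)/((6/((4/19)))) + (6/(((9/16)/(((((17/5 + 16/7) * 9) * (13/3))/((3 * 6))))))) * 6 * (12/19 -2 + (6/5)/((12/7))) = -530.93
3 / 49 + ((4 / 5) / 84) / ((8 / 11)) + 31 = 182717 / 5880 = 31.07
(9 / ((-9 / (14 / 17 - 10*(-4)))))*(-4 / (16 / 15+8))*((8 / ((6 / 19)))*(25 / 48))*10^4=2060312500 / 867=2376369.67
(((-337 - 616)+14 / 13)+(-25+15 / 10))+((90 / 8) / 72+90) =-368271 / 416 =-885.27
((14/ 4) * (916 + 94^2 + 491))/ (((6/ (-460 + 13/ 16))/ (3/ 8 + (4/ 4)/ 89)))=-1059709.25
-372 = -372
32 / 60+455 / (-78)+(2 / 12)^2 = -949 / 180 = -5.27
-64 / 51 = -1.25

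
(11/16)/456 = 11/7296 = 0.00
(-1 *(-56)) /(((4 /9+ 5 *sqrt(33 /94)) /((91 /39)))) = -442176 /65321+ 52920 *sqrt(3102) /65321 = 38.35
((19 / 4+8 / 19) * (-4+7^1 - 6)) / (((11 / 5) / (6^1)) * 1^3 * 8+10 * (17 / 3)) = -5895 / 22648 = -0.26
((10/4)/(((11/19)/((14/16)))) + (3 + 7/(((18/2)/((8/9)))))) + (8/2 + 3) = 206281/14256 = 14.47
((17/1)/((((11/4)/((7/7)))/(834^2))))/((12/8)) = 31531872/11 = 2866533.82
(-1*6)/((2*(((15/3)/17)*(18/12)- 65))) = 102/2195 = 0.05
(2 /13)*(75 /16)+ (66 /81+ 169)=478865 /2808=170.54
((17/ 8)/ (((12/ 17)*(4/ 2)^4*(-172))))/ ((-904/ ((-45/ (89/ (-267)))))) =13005/ 79609856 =0.00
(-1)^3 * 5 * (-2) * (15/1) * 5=750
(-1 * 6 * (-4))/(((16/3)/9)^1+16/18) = 81/5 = 16.20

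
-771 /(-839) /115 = 771 /96485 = 0.01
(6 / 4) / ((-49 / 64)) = -96 / 49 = -1.96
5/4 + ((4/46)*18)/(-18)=107/92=1.16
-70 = -70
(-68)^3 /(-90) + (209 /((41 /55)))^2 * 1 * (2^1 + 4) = 35940736846 /75645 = 475123.76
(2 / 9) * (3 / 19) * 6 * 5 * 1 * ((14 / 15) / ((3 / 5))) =280 / 171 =1.64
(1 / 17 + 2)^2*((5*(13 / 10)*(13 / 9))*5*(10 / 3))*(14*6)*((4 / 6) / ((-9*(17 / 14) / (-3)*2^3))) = 507211250 / 397953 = 1274.55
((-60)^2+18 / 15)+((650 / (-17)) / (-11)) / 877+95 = 3030868769 / 819995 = 3696.20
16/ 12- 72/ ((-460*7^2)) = 22594/ 16905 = 1.34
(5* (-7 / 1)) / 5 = -7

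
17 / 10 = 1.70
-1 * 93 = -93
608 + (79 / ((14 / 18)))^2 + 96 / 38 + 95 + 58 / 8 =41073975 / 3724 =11029.53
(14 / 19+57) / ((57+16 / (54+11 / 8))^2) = 215285153 / 12237779179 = 0.02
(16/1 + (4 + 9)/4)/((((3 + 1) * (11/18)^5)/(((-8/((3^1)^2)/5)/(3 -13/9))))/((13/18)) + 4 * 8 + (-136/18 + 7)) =26270244/37275071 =0.70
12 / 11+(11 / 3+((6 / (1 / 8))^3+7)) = 3649924 / 33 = 110603.76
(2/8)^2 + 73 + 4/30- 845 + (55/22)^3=-181483/240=-756.18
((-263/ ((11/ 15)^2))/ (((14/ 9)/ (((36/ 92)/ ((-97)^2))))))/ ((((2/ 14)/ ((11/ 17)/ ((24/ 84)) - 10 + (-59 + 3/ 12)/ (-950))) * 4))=95040032535/ 541301425984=0.18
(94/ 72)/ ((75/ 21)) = 329/ 900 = 0.37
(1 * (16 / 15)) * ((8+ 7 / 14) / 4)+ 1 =49 / 15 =3.27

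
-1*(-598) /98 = 299 /49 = 6.10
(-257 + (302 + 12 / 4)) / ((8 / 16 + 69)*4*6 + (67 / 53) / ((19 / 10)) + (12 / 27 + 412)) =217512 / 9430549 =0.02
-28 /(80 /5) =-7 /4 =-1.75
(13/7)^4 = 28561/2401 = 11.90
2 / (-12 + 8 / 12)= -3 / 17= -0.18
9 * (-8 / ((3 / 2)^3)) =-64 / 3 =-21.33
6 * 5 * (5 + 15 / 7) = 1500 / 7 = 214.29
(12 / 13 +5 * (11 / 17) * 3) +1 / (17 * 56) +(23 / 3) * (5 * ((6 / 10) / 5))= 942433 / 61880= 15.23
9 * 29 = 261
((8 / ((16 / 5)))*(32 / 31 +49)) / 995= 1551 / 12338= 0.13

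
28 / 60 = 0.47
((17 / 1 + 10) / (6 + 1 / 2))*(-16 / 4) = -216 / 13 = -16.62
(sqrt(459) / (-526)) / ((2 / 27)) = -81 * sqrt(51) / 1052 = -0.55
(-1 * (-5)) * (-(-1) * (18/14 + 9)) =360/7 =51.43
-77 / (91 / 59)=-649 / 13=-49.92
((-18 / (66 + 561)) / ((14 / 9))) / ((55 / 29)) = -783 / 80465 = -0.01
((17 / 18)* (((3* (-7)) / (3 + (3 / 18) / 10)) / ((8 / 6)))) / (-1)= 1785 / 362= 4.93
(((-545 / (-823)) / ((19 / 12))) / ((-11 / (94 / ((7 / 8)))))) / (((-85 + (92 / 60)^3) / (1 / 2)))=2074815000 / 82690473173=0.03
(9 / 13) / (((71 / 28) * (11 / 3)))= 756 / 10153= 0.07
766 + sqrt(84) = 2 * sqrt(21) + 766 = 775.17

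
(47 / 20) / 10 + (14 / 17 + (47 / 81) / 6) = 954457 / 826200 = 1.16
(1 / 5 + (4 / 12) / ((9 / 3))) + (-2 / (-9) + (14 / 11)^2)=3908 / 1815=2.15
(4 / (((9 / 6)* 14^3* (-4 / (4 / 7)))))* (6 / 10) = -0.00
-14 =-14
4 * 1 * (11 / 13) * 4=176 / 13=13.54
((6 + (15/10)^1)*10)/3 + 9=34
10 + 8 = 18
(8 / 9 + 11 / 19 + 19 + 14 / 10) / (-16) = -18697 / 13680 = -1.37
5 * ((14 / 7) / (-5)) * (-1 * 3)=6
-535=-535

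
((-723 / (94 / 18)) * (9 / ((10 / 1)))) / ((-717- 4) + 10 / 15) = 175689 / 1015670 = 0.17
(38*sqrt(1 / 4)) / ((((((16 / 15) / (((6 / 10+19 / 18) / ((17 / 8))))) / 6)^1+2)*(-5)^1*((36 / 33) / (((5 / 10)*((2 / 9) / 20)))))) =-31141 / 3585600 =-0.01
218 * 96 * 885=18521280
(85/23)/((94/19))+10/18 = 25345/19458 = 1.30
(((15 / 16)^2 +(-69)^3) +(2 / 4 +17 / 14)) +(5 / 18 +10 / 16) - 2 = -5298169025 / 16128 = -328507.50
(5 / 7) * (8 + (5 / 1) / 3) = 145 / 21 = 6.90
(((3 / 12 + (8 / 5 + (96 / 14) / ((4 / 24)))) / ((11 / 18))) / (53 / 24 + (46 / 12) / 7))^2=1971216 / 3025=651.64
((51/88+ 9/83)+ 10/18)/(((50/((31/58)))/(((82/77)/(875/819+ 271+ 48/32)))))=8714017/168399015400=0.00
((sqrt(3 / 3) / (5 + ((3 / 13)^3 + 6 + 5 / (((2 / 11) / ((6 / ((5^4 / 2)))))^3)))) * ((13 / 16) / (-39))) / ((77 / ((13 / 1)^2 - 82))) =-107275390625 / 50213740657696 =-0.00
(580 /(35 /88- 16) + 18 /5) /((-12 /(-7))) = -806701 /41190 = -19.58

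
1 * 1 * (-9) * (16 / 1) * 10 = -1440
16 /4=4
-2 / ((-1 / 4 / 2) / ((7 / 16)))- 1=6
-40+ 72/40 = -191/5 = -38.20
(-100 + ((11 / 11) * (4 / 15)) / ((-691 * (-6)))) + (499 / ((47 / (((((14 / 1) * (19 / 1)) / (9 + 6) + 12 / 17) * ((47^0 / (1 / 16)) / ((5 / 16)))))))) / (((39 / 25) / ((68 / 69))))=8169921293978 / 1310934105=6232.14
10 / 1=10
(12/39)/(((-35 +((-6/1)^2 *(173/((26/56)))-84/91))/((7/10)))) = 14/869585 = 0.00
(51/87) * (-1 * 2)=-34/29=-1.17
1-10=-9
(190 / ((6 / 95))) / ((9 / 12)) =36100 / 9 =4011.11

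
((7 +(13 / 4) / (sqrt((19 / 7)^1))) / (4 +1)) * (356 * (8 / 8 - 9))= -19936 / 5 - 9256 * sqrt(133) / 95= -5110.84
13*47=611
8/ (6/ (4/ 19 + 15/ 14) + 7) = 0.68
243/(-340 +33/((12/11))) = -324/413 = -0.78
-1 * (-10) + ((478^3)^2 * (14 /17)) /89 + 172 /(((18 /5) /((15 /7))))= 3506829975073838456 /31773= 110371383724352.07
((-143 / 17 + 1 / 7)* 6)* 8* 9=-425088 / 119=-3572.17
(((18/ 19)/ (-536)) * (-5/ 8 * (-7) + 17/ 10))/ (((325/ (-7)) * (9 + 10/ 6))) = 45927/ 2118272000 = 0.00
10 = 10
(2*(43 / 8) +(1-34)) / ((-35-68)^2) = -89 / 42436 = -0.00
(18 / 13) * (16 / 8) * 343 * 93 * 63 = 72346932 / 13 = 5565148.62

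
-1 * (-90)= 90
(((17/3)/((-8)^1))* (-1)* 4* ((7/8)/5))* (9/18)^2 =119/960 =0.12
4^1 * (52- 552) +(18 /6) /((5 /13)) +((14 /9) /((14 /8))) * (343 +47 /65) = -986701 /585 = -1686.67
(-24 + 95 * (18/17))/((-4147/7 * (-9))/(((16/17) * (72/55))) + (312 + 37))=1166592/71232533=0.02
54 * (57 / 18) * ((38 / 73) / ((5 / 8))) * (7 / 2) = 181944 / 365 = 498.48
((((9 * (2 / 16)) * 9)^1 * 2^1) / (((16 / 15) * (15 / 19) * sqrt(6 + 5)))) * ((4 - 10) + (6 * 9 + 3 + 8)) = 90801 * sqrt(11) / 704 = 427.77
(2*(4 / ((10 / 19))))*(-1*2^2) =-304 / 5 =-60.80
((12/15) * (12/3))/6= 0.53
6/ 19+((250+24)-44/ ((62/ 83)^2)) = 3568931/ 18259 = 195.46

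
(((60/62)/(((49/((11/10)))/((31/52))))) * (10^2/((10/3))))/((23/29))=14355/29302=0.49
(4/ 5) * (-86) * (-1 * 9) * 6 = 18576/ 5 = 3715.20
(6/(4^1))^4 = 81/16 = 5.06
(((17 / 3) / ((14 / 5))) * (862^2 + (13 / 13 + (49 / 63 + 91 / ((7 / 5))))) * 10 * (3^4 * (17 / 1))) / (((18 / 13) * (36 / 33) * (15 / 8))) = 1381974260095 / 189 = 7312033122.20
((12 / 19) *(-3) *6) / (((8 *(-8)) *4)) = 0.04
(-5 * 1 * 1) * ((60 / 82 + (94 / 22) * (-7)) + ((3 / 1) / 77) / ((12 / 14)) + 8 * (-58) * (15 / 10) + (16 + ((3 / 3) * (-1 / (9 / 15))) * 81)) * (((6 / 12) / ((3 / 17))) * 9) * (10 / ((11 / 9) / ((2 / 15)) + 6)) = 2912381775 / 41041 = 70962.74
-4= -4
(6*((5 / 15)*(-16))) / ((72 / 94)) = -376 / 9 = -41.78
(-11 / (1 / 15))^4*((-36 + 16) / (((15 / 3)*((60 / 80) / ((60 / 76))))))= -59296050000 / 19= -3120844736.84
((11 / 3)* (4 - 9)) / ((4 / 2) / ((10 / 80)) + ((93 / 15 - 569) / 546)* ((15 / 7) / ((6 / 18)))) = -5005 / 2559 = -1.96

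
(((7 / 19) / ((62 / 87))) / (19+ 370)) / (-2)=-609 / 916484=-0.00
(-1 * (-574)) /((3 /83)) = 47642 /3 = 15880.67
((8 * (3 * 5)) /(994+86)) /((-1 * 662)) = -1 /5958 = -0.00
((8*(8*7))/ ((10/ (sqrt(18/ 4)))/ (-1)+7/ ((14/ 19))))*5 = 268800*sqrt(2)/ 2449+766080/ 2449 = 468.04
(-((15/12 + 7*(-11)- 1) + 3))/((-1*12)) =-6.15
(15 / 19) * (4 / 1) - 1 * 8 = -92 / 19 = -4.84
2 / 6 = 0.33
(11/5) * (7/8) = 77/40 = 1.92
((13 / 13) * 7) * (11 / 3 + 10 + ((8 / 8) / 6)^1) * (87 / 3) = 16849 / 6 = 2808.17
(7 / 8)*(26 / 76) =91 / 304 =0.30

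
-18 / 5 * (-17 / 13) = 306 / 65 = 4.71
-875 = -875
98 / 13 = 7.54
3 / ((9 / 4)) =4 / 3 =1.33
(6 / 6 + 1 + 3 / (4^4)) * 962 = 247715 / 128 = 1935.27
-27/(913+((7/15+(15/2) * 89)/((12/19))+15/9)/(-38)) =-369360/12108499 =-0.03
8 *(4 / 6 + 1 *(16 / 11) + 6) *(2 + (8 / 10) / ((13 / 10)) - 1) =15008 / 143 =104.95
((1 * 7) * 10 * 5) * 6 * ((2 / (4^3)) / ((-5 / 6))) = -315 / 4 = -78.75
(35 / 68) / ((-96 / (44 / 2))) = -385 / 3264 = -0.12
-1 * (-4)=4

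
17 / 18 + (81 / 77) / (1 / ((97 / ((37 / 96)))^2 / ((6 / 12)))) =252857903125 / 1897434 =133263.08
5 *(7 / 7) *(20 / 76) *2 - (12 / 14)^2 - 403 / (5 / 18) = -6744644 / 4655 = -1448.90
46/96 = 23/48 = 0.48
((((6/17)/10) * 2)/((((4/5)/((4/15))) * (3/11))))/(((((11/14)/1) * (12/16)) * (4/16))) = 0.59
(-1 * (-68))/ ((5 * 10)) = 1.36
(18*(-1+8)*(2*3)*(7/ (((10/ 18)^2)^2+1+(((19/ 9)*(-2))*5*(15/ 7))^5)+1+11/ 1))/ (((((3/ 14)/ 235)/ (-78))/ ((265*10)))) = -21481764564394542960536166000/ 10446042595862449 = -2056450025668.40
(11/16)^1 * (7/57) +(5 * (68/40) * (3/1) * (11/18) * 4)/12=14443/2736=5.28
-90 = -90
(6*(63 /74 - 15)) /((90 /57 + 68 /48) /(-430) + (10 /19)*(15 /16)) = -174.51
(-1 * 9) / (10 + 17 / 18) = -162 / 197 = -0.82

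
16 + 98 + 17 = 131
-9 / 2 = -4.50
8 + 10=18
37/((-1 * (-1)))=37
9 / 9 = 1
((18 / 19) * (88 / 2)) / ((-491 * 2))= -396 / 9329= -0.04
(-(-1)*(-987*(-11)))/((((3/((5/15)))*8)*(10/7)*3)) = 25333/720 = 35.18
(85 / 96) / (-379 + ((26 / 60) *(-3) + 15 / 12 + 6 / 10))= -425 / 181656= -0.00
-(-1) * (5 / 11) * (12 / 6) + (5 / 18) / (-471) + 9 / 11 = 161027 / 93258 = 1.73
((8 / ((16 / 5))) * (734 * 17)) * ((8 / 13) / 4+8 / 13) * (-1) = -311950 / 13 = -23996.15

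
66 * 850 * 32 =1795200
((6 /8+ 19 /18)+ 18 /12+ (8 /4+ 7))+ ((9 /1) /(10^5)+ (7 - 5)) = 12875081 /900000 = 14.31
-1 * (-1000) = 1000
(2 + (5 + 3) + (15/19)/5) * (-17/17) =-193/19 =-10.16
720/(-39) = -240/13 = -18.46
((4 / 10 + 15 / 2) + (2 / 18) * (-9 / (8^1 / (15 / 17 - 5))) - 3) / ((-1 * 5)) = -1.08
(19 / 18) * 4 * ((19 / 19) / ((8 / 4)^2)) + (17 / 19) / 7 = 2833 / 2394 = 1.18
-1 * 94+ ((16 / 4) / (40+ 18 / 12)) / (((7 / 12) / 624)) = 5290 / 581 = 9.10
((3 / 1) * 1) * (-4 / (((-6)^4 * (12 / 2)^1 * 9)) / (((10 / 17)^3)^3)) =-118587876497 / 5832000000000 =-0.02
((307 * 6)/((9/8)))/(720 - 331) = 4912/1167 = 4.21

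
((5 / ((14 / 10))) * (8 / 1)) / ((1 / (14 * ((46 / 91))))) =18400 / 91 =202.20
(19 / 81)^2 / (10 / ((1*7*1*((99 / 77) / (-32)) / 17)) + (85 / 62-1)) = -22382 / 245726217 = -0.00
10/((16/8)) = 5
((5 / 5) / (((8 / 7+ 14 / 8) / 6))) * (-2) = -112 / 27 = -4.15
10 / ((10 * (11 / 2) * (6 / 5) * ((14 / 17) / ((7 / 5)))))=17 / 66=0.26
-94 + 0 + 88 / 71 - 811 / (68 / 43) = -2923831 / 4828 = -605.60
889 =889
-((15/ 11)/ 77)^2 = -0.00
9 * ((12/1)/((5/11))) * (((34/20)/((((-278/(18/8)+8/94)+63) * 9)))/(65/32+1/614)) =-518058816/1418995025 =-0.37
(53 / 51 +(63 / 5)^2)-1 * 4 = 198644 / 1275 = 155.80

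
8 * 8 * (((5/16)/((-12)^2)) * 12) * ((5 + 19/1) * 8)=320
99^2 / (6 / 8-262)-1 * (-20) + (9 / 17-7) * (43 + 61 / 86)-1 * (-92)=-14468219 / 69445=-208.34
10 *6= 60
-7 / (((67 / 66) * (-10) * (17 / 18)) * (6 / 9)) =6237 / 5695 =1.10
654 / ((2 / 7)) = 2289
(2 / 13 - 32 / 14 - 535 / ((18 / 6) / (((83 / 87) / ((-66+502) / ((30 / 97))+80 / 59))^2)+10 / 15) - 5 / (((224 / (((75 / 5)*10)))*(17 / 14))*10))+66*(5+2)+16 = 69478301994111579024181 / 146087940856635783824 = 475.59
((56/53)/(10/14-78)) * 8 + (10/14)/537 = -0.11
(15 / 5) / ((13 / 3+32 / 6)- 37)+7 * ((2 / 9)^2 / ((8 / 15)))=596 / 1107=0.54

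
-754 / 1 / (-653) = 754 / 653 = 1.15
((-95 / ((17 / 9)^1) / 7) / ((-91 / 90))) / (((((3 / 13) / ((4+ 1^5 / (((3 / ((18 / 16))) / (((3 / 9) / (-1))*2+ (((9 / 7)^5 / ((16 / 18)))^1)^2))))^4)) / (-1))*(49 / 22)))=-526090724233912318052475081122211346579503055224819075 / 4464599790899641043750254974803782825481577955328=-117836.03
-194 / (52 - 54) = 97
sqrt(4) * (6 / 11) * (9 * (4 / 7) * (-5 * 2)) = -4320 / 77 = -56.10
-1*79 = -79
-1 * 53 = -53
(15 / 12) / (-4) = -5 / 16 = -0.31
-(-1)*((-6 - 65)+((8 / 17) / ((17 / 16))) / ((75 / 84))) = -509391 / 7225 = -70.50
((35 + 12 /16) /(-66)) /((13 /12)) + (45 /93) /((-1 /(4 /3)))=-71 /62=-1.15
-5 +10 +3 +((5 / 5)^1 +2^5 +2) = 43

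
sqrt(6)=2.45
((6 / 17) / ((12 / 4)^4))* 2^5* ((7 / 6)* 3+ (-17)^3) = -34912 / 51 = -684.55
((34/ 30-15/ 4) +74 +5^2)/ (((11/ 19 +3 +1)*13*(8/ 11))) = 1208647/ 542880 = 2.23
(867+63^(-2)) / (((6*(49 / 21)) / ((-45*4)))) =-34411240 / 3087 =-11147.15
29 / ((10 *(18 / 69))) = 667 / 60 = 11.12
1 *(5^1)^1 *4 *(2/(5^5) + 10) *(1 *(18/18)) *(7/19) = 875056/11875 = 73.69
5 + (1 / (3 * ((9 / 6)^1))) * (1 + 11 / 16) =43 / 8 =5.38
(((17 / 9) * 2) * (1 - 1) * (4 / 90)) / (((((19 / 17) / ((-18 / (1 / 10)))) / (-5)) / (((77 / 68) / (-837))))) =0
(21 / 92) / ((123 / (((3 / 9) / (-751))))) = -7 / 8498316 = -0.00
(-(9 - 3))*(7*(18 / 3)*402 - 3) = -101286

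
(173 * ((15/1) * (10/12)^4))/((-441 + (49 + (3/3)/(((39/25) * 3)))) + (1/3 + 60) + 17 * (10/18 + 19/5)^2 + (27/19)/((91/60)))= -70105546875/448792192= -156.21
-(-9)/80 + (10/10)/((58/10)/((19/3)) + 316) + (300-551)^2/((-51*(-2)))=4463826529/7225680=617.77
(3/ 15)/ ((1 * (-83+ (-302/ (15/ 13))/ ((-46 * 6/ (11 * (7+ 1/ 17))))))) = -1173/ 54935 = -0.02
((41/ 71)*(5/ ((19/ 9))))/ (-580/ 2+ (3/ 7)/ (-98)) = -1265670/ 268374107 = -0.00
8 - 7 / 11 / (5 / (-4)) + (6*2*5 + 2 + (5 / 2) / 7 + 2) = 56107 / 770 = 72.87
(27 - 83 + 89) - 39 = -6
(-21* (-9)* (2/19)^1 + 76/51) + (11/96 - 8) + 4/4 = 149867/10336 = 14.50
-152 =-152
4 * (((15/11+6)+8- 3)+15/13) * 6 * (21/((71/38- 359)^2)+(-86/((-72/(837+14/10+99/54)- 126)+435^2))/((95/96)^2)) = -12242204025952054407456/125885189030882622902275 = -0.10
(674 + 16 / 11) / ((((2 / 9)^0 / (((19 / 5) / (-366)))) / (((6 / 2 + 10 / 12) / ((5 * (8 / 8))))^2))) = -7467893 / 1811700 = -4.12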